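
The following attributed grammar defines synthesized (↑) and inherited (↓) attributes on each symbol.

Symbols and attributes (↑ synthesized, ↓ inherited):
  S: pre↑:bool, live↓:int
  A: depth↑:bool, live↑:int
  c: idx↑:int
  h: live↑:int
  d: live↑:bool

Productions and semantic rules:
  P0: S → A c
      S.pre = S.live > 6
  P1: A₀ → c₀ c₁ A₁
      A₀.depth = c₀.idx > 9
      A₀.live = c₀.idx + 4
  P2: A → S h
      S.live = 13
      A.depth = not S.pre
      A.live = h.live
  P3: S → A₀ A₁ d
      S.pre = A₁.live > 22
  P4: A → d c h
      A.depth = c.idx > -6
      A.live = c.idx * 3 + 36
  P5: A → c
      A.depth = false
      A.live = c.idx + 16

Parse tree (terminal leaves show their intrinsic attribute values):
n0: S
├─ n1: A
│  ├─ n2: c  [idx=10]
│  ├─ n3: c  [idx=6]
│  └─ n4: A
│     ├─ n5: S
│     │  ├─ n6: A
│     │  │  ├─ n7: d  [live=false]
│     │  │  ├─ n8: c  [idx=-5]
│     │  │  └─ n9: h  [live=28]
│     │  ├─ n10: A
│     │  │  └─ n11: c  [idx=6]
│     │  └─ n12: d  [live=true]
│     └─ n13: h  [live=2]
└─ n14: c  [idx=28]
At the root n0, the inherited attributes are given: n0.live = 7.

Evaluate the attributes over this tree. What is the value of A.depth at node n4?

true

1. n0.live = 7  [given at root]
2. n2.idx = 10  [terminal]
3. n3.idx = 6  [terminal]
4. n5.live = 13  [13]
5. n7.live = false  [terminal]
6. n8.idx = -5  [terminal]
7. n9.live = 28  [terminal]
8. n6.depth = true  [c.idx > -6]
9. n6.live = 21  [c.idx * 3 + 36]
10. n11.idx = 6  [terminal]
11. n10.depth = false  [false]
12. n10.live = 22  [c.idx + 16]
13. n12.live = true  [terminal]
14. n5.pre = false  [A₁.live > 22]
15. n13.live = 2  [terminal]
16. n4.depth = true  [not S.pre]
17. n4.live = 2  [h.live]
18. n1.depth = true  [c₀.idx > 9]
19. n1.live = 14  [c₀.idx + 4]
20. n14.idx = 28  [terminal]
21. n0.pre = true  [S.live > 6]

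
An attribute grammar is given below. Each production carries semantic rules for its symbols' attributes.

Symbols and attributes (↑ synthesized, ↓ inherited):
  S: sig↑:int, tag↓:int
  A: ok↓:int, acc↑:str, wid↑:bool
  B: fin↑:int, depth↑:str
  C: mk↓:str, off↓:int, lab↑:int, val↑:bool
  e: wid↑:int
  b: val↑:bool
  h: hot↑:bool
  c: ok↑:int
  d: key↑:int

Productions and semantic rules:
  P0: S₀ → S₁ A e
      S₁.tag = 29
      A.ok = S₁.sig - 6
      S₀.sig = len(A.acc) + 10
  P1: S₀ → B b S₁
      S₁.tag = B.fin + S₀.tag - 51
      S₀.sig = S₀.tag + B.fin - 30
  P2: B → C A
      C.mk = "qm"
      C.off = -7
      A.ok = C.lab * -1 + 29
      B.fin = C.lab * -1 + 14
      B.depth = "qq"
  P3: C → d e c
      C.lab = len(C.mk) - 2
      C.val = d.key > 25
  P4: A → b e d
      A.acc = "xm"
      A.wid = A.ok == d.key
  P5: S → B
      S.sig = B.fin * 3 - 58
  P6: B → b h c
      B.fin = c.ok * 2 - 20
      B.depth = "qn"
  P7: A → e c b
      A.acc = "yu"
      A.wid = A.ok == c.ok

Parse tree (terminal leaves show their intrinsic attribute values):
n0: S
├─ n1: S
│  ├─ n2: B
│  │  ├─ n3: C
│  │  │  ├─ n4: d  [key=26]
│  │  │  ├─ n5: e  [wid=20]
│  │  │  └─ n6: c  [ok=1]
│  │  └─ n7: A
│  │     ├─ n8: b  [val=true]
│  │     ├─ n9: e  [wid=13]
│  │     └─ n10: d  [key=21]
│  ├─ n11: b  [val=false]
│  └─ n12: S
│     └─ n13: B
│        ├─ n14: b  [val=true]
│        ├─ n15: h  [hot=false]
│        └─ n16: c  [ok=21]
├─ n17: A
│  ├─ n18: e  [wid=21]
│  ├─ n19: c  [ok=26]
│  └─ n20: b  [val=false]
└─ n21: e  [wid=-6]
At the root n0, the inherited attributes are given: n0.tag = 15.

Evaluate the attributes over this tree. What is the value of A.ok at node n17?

1. n0.tag = 15  [given at root]
2. n1.tag = 29  [29]
3. n3.mk = "qm"  ["qm"]
4. n3.off = -7  [-7]
5. n4.key = 26  [terminal]
6. n5.wid = 20  [terminal]
7. n6.ok = 1  [terminal]
8. n3.lab = 0  [len(C.mk) - 2]
9. n3.val = true  [d.key > 25]
10. n7.ok = 29  [C.lab * -1 + 29]
11. n8.val = true  [terminal]
12. n9.wid = 13  [terminal]
13. n10.key = 21  [terminal]
14. n7.acc = "xm"  ["xm"]
15. n7.wid = false  [A.ok == d.key]
16. n2.fin = 14  [C.lab * -1 + 14]
17. n2.depth = "qq"  ["qq"]
18. n11.val = false  [terminal]
19. n12.tag = -8  [B.fin + S₀.tag - 51]
20. n14.val = true  [terminal]
21. n15.hot = false  [terminal]
22. n16.ok = 21  [terminal]
23. n13.fin = 22  [c.ok * 2 - 20]
24. n13.depth = "qn"  ["qn"]
25. n12.sig = 8  [B.fin * 3 - 58]
26. n1.sig = 13  [S₀.tag + B.fin - 30]
27. n17.ok = 7  [S₁.sig - 6]
28. n18.wid = 21  [terminal]
29. n19.ok = 26  [terminal]
30. n20.val = false  [terminal]
31. n17.acc = "yu"  ["yu"]
32. n17.wid = false  [A.ok == c.ok]
33. n21.wid = -6  [terminal]
34. n0.sig = 12  [len(A.acc) + 10]

7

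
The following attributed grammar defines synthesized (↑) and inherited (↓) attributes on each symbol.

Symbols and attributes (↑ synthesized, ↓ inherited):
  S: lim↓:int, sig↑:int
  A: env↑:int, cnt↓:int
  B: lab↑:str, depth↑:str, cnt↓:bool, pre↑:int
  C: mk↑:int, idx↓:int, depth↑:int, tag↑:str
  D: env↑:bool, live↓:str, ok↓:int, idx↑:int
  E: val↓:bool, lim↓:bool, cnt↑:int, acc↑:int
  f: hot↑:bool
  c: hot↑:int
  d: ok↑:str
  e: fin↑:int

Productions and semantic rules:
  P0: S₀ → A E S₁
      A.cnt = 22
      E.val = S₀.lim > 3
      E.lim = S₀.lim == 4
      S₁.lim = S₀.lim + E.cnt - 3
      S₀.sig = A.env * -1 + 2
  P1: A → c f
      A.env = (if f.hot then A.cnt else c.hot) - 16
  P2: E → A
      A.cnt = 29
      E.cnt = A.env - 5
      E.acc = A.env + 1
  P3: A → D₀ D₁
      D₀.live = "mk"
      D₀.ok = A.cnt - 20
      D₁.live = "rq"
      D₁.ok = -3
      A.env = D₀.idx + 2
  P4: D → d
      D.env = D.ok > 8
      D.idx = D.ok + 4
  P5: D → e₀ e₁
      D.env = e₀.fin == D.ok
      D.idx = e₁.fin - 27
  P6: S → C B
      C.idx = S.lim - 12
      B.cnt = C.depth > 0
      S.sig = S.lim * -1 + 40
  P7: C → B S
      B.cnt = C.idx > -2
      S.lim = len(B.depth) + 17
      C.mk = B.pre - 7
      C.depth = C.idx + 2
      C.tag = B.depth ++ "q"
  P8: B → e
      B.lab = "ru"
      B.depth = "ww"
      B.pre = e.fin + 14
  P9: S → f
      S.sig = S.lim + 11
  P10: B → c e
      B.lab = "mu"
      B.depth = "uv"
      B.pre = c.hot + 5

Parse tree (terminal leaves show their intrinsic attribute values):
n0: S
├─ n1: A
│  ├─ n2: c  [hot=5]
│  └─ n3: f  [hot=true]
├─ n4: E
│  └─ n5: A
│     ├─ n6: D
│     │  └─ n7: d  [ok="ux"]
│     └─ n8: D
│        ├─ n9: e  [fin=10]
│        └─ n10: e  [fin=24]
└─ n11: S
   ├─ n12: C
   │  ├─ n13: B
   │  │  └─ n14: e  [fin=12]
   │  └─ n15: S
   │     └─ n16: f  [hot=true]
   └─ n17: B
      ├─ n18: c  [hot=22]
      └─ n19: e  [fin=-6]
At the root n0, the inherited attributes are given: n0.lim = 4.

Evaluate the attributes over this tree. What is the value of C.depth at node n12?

1

1. n0.lim = 4  [given at root]
2. n1.cnt = 22  [22]
3. n2.hot = 5  [terminal]
4. n3.hot = true  [terminal]
5. n1.env = 6  [(if f.hot then A.cnt else c.hot) - 16]
6. n4.val = true  [S₀.lim > 3]
7. n4.lim = true  [S₀.lim == 4]
8. n5.cnt = 29  [29]
9. n6.live = "mk"  ["mk"]
10. n6.ok = 9  [A.cnt - 20]
11. n7.ok = "ux"  [terminal]
12. n6.env = true  [D.ok > 8]
13. n6.idx = 13  [D.ok + 4]
14. n8.live = "rq"  ["rq"]
15. n8.ok = -3  [-3]
16. n9.fin = 10  [terminal]
17. n10.fin = 24  [terminal]
18. n8.env = false  [e₀.fin == D.ok]
19. n8.idx = -3  [e₁.fin - 27]
20. n5.env = 15  [D₀.idx + 2]
21. n4.cnt = 10  [A.env - 5]
22. n4.acc = 16  [A.env + 1]
23. n11.lim = 11  [S₀.lim + E.cnt - 3]
24. n12.idx = -1  [S.lim - 12]
25. n13.cnt = true  [C.idx > -2]
26. n14.fin = 12  [terminal]
27. n13.lab = "ru"  ["ru"]
28. n13.depth = "ww"  ["ww"]
29. n13.pre = 26  [e.fin + 14]
30. n15.lim = 19  [len(B.depth) + 17]
31. n16.hot = true  [terminal]
32. n15.sig = 30  [S.lim + 11]
33. n12.mk = 19  [B.pre - 7]
34. n12.depth = 1  [C.idx + 2]
35. n12.tag = "wwq"  [B.depth ++ "q"]
36. n17.cnt = true  [C.depth > 0]
37. n18.hot = 22  [terminal]
38. n19.fin = -6  [terminal]
39. n17.lab = "mu"  ["mu"]
40. n17.depth = "uv"  ["uv"]
41. n17.pre = 27  [c.hot + 5]
42. n11.sig = 29  [S.lim * -1 + 40]
43. n0.sig = -4  [A.env * -1 + 2]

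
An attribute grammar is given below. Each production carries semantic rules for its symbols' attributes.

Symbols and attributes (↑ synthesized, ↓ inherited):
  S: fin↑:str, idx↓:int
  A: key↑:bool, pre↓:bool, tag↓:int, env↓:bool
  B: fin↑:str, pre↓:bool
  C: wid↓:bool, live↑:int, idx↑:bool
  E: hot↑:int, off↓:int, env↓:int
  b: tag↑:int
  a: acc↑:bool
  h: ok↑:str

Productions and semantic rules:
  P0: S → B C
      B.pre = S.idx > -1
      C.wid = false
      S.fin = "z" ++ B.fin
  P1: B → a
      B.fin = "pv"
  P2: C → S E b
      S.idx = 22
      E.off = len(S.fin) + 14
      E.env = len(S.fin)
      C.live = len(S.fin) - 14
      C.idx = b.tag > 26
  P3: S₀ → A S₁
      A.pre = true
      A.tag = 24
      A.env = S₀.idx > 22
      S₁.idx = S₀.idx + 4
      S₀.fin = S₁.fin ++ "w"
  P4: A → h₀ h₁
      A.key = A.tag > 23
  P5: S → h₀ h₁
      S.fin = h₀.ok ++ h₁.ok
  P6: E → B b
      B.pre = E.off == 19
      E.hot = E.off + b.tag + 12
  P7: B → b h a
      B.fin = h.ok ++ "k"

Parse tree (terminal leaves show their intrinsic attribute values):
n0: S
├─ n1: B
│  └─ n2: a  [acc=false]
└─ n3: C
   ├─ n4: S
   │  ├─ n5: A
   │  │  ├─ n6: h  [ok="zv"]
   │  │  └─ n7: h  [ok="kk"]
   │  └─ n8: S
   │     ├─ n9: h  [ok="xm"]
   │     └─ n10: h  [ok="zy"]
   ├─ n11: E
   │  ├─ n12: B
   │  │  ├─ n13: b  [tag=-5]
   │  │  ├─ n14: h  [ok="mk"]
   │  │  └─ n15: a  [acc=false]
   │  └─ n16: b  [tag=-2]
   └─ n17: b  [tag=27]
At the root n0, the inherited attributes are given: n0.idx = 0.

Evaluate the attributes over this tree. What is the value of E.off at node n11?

1. n0.idx = 0  [given at root]
2. n1.pre = true  [S.idx > -1]
3. n2.acc = false  [terminal]
4. n1.fin = "pv"  ["pv"]
5. n3.wid = false  [false]
6. n4.idx = 22  [22]
7. n5.pre = true  [true]
8. n5.tag = 24  [24]
9. n5.env = false  [S₀.idx > 22]
10. n6.ok = "zv"  [terminal]
11. n7.ok = "kk"  [terminal]
12. n5.key = true  [A.tag > 23]
13. n8.idx = 26  [S₀.idx + 4]
14. n9.ok = "xm"  [terminal]
15. n10.ok = "zy"  [terminal]
16. n8.fin = "xmzy"  [h₀.ok ++ h₁.ok]
17. n4.fin = "xmzyw"  [S₁.fin ++ "w"]
18. n11.off = 19  [len(S.fin) + 14]
19. n11.env = 5  [len(S.fin)]
20. n12.pre = true  [E.off == 19]
21. n13.tag = -5  [terminal]
22. n14.ok = "mk"  [terminal]
23. n15.acc = false  [terminal]
24. n12.fin = "mkk"  [h.ok ++ "k"]
25. n16.tag = -2  [terminal]
26. n11.hot = 29  [E.off + b.tag + 12]
27. n17.tag = 27  [terminal]
28. n3.live = -9  [len(S.fin) - 14]
29. n3.idx = true  [b.tag > 26]
30. n0.fin = "zpv"  ["z" ++ B.fin]

19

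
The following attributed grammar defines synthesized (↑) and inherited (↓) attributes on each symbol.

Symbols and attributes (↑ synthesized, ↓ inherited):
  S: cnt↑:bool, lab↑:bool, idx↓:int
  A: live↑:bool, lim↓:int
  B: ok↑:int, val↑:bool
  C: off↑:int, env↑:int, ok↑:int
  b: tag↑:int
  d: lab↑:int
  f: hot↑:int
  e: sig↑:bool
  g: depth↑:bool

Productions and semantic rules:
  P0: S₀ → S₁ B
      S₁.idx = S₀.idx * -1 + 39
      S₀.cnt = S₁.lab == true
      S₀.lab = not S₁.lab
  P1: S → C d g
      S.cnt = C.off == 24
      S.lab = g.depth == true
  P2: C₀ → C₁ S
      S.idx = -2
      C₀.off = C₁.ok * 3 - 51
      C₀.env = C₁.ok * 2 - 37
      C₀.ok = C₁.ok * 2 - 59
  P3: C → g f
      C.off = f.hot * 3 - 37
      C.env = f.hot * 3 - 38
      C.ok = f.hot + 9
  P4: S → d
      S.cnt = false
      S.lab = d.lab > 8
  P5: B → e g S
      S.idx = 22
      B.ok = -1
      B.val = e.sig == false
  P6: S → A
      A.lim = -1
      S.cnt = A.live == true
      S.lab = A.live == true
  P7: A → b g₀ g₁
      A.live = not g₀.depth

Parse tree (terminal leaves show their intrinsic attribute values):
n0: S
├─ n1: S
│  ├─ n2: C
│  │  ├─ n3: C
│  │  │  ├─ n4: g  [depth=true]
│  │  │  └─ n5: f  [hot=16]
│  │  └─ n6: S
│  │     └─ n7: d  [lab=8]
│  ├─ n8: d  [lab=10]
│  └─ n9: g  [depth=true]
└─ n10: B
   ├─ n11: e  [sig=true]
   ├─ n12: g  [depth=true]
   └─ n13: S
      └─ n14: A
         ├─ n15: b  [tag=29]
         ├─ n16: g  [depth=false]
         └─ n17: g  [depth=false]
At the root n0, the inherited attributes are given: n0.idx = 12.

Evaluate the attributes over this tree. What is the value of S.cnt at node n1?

1. n0.idx = 12  [given at root]
2. n1.idx = 27  [S₀.idx * -1 + 39]
3. n4.depth = true  [terminal]
4. n5.hot = 16  [terminal]
5. n3.off = 11  [f.hot * 3 - 37]
6. n3.env = 10  [f.hot * 3 - 38]
7. n3.ok = 25  [f.hot + 9]
8. n6.idx = -2  [-2]
9. n7.lab = 8  [terminal]
10. n6.cnt = false  [false]
11. n6.lab = false  [d.lab > 8]
12. n2.off = 24  [C₁.ok * 3 - 51]
13. n2.env = 13  [C₁.ok * 2 - 37]
14. n2.ok = -9  [C₁.ok * 2 - 59]
15. n8.lab = 10  [terminal]
16. n9.depth = true  [terminal]
17. n1.cnt = true  [C.off == 24]
18. n1.lab = true  [g.depth == true]
19. n11.sig = true  [terminal]
20. n12.depth = true  [terminal]
21. n13.idx = 22  [22]
22. n14.lim = -1  [-1]
23. n15.tag = 29  [terminal]
24. n16.depth = false  [terminal]
25. n17.depth = false  [terminal]
26. n14.live = true  [not g₀.depth]
27. n13.cnt = true  [A.live == true]
28. n13.lab = true  [A.live == true]
29. n10.ok = -1  [-1]
30. n10.val = false  [e.sig == false]
31. n0.cnt = true  [S₁.lab == true]
32. n0.lab = false  [not S₁.lab]

true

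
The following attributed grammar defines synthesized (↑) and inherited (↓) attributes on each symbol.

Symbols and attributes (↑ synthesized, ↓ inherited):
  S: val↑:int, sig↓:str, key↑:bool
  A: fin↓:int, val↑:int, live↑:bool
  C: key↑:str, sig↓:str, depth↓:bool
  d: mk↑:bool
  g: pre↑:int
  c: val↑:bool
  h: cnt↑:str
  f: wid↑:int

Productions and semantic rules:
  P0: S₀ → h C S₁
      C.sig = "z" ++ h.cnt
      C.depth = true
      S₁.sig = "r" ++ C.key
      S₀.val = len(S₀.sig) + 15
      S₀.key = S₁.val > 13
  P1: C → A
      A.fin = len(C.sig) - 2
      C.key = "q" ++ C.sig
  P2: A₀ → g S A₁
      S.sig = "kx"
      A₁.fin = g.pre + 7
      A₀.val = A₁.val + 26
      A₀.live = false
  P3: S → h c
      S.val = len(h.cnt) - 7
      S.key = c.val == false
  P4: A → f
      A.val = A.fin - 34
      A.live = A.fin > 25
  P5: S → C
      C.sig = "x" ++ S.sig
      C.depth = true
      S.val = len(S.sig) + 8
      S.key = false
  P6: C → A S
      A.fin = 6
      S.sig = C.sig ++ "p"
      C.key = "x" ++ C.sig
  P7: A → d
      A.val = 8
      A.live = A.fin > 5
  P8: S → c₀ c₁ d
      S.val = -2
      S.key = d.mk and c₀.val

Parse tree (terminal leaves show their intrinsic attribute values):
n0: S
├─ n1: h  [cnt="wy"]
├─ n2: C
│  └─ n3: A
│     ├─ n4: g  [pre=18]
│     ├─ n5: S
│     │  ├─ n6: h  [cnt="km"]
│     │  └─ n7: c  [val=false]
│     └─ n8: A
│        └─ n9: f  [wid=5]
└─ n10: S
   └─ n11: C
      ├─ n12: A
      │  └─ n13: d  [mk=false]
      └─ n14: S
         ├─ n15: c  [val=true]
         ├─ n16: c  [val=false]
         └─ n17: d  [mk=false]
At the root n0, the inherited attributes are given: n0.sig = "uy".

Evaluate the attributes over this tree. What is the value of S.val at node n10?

13

1. n0.sig = "uy"  [given at root]
2. n1.cnt = "wy"  [terminal]
3. n2.sig = "zwy"  ["z" ++ h.cnt]
4. n2.depth = true  [true]
5. n3.fin = 1  [len(C.sig) - 2]
6. n4.pre = 18  [terminal]
7. n5.sig = "kx"  ["kx"]
8. n6.cnt = "km"  [terminal]
9. n7.val = false  [terminal]
10. n5.val = -5  [len(h.cnt) - 7]
11. n5.key = true  [c.val == false]
12. n8.fin = 25  [g.pre + 7]
13. n9.wid = 5  [terminal]
14. n8.val = -9  [A.fin - 34]
15. n8.live = false  [A.fin > 25]
16. n3.val = 17  [A₁.val + 26]
17. n3.live = false  [false]
18. n2.key = "qzwy"  ["q" ++ C.sig]
19. n10.sig = "rqzwy"  ["r" ++ C.key]
20. n11.sig = "xrqzwy"  ["x" ++ S.sig]
21. n11.depth = true  [true]
22. n12.fin = 6  [6]
23. n13.mk = false  [terminal]
24. n12.val = 8  [8]
25. n12.live = true  [A.fin > 5]
26. n14.sig = "xrqzwyp"  [C.sig ++ "p"]
27. n15.val = true  [terminal]
28. n16.val = false  [terminal]
29. n17.mk = false  [terminal]
30. n14.val = -2  [-2]
31. n14.key = false  [d.mk and c₀.val]
32. n11.key = "xxrqzwy"  ["x" ++ C.sig]
33. n10.val = 13  [len(S.sig) + 8]
34. n10.key = false  [false]
35. n0.val = 17  [len(S₀.sig) + 15]
36. n0.key = false  [S₁.val > 13]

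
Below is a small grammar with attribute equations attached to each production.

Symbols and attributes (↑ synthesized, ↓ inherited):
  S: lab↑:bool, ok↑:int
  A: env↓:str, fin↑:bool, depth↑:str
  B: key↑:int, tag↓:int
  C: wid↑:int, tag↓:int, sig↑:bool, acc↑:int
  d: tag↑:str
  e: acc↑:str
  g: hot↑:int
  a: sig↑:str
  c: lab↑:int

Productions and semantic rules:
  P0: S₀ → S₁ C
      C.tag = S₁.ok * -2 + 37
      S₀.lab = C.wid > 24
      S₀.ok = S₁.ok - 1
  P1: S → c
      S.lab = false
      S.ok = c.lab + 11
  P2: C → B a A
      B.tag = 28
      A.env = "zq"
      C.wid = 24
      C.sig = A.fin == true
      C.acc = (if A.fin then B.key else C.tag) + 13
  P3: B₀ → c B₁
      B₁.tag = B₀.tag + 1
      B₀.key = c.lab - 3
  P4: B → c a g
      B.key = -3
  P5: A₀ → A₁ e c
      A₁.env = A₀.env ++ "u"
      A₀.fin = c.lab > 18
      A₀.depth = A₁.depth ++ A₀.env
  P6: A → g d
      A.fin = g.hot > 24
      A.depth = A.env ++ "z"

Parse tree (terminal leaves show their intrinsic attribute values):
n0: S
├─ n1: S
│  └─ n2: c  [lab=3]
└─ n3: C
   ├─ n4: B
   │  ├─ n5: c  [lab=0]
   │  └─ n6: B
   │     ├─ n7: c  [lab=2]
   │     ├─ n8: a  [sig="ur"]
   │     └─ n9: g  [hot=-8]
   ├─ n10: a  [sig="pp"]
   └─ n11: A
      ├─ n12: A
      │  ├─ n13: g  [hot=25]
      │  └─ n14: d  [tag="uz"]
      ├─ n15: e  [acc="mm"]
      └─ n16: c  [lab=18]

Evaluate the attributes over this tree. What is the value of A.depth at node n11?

"zquzzq"

1. n2.lab = 3  [terminal]
2. n1.lab = false  [false]
3. n1.ok = 14  [c.lab + 11]
4. n3.tag = 9  [S₁.ok * -2 + 37]
5. n4.tag = 28  [28]
6. n5.lab = 0  [terminal]
7. n6.tag = 29  [B₀.tag + 1]
8. n7.lab = 2  [terminal]
9. n8.sig = "ur"  [terminal]
10. n9.hot = -8  [terminal]
11. n6.key = -3  [-3]
12. n4.key = -3  [c.lab - 3]
13. n10.sig = "pp"  [terminal]
14. n11.env = "zq"  ["zq"]
15. n12.env = "zqu"  [A₀.env ++ "u"]
16. n13.hot = 25  [terminal]
17. n14.tag = "uz"  [terminal]
18. n12.fin = true  [g.hot > 24]
19. n12.depth = "zquz"  [A.env ++ "z"]
20. n15.acc = "mm"  [terminal]
21. n16.lab = 18  [terminal]
22. n11.fin = false  [c.lab > 18]
23. n11.depth = "zquzzq"  [A₁.depth ++ A₀.env]
24. n3.wid = 24  [24]
25. n3.sig = false  [A.fin == true]
26. n3.acc = 22  [(if A.fin then B.key else C.tag) + 13]
27. n0.lab = false  [C.wid > 24]
28. n0.ok = 13  [S₁.ok - 1]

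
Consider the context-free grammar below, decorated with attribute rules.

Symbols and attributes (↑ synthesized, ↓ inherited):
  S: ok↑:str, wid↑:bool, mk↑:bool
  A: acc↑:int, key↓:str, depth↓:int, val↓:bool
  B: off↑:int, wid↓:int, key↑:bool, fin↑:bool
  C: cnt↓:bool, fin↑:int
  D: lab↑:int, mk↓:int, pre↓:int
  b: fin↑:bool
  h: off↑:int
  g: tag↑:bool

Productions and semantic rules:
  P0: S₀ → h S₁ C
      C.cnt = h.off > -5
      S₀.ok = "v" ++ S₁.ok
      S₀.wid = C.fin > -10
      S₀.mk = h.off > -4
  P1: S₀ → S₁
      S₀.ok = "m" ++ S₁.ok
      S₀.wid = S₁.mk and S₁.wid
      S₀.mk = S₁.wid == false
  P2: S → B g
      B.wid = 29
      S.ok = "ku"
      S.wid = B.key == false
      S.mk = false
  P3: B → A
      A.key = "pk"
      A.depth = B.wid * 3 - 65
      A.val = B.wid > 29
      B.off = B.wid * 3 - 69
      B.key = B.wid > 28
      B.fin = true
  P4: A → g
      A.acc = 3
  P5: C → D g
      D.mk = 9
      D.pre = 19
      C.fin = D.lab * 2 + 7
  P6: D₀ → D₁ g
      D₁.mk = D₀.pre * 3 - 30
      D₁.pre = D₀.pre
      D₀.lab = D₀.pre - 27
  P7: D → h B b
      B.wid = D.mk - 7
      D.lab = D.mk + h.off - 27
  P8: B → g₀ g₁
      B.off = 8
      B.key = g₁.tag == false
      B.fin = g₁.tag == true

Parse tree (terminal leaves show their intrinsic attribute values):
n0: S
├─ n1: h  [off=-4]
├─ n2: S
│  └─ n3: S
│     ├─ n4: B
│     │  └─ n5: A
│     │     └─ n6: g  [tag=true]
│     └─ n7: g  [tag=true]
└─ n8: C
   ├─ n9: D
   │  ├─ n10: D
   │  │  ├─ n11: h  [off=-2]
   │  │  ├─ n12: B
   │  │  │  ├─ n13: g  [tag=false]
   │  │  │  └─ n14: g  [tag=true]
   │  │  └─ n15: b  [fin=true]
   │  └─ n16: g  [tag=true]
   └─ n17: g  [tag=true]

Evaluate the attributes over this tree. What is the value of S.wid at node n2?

1. n1.off = -4  [terminal]
2. n4.wid = 29  [29]
3. n5.key = "pk"  ["pk"]
4. n5.depth = 22  [B.wid * 3 - 65]
5. n5.val = false  [B.wid > 29]
6. n6.tag = true  [terminal]
7. n5.acc = 3  [3]
8. n4.off = 18  [B.wid * 3 - 69]
9. n4.key = true  [B.wid > 28]
10. n4.fin = true  [true]
11. n7.tag = true  [terminal]
12. n3.ok = "ku"  ["ku"]
13. n3.wid = false  [B.key == false]
14. n3.mk = false  [false]
15. n2.ok = "mku"  ["m" ++ S₁.ok]
16. n2.wid = false  [S₁.mk and S₁.wid]
17. n2.mk = true  [S₁.wid == false]
18. n8.cnt = true  [h.off > -5]
19. n9.mk = 9  [9]
20. n9.pre = 19  [19]
21. n10.mk = 27  [D₀.pre * 3 - 30]
22. n10.pre = 19  [D₀.pre]
23. n11.off = -2  [terminal]
24. n12.wid = 20  [D.mk - 7]
25. n13.tag = false  [terminal]
26. n14.tag = true  [terminal]
27. n12.off = 8  [8]
28. n12.key = false  [g₁.tag == false]
29. n12.fin = true  [g₁.tag == true]
30. n15.fin = true  [terminal]
31. n10.lab = -2  [D.mk + h.off - 27]
32. n16.tag = true  [terminal]
33. n9.lab = -8  [D₀.pre - 27]
34. n17.tag = true  [terminal]
35. n8.fin = -9  [D.lab * 2 + 7]
36. n0.ok = "vmku"  ["v" ++ S₁.ok]
37. n0.wid = true  [C.fin > -10]
38. n0.mk = false  [h.off > -4]

false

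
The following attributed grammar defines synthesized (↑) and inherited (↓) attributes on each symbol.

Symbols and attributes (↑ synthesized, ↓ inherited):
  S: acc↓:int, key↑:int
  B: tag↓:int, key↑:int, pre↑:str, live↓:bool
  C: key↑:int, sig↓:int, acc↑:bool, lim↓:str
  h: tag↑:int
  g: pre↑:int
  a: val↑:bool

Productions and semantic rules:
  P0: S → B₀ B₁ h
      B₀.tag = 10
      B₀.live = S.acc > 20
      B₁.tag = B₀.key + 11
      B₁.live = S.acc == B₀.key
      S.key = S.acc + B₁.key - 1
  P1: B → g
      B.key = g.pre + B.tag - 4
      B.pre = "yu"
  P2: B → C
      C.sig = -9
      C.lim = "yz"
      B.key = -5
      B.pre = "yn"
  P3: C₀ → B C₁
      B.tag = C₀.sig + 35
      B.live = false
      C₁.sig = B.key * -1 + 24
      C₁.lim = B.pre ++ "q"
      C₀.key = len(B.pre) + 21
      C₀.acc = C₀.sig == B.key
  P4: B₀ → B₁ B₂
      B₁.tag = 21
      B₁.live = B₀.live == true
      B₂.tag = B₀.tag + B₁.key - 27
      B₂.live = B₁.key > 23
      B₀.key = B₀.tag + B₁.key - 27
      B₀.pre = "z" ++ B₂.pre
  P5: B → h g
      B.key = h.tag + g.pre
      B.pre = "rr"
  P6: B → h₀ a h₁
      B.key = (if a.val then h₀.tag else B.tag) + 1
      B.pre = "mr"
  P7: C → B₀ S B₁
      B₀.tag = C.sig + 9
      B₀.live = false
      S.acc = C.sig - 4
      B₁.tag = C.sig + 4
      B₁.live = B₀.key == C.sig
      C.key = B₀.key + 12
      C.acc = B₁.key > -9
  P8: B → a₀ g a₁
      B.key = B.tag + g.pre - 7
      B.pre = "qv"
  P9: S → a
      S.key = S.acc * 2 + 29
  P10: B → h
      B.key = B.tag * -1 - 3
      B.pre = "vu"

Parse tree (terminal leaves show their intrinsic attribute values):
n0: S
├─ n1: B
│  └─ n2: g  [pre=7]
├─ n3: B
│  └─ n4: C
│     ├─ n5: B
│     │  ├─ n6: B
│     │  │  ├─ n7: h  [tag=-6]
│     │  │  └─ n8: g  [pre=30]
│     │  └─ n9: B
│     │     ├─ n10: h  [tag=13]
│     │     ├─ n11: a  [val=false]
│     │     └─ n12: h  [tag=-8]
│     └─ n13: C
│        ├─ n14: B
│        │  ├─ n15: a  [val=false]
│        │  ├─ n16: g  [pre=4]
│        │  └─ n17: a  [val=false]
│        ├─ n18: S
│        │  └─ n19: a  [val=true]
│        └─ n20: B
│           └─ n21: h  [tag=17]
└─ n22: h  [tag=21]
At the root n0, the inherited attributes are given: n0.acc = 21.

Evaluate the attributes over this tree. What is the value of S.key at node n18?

23

1. n0.acc = 21  [given at root]
2. n1.tag = 10  [10]
3. n1.live = true  [S.acc > 20]
4. n2.pre = 7  [terminal]
5. n1.key = 13  [g.pre + B.tag - 4]
6. n1.pre = "yu"  ["yu"]
7. n3.tag = 24  [B₀.key + 11]
8. n3.live = false  [S.acc == B₀.key]
9. n4.sig = -9  [-9]
10. n4.lim = "yz"  ["yz"]
11. n5.tag = 26  [C₀.sig + 35]
12. n5.live = false  [false]
13. n6.tag = 21  [21]
14. n6.live = false  [B₀.live == true]
15. n7.tag = -6  [terminal]
16. n8.pre = 30  [terminal]
17. n6.key = 24  [h.tag + g.pre]
18. n6.pre = "rr"  ["rr"]
19. n9.tag = 23  [B₀.tag + B₁.key - 27]
20. n9.live = true  [B₁.key > 23]
21. n10.tag = 13  [terminal]
22. n11.val = false  [terminal]
23. n12.tag = -8  [terminal]
24. n9.key = 24  [(if a.val then h₀.tag else B.tag) + 1]
25. n9.pre = "mr"  ["mr"]
26. n5.key = 23  [B₀.tag + B₁.key - 27]
27. n5.pre = "zmr"  ["z" ++ B₂.pre]
28. n13.sig = 1  [B.key * -1 + 24]
29. n13.lim = "zmrq"  [B.pre ++ "q"]
30. n14.tag = 10  [C.sig + 9]
31. n14.live = false  [false]
32. n15.val = false  [terminal]
33. n16.pre = 4  [terminal]
34. n17.val = false  [terminal]
35. n14.key = 7  [B.tag + g.pre - 7]
36. n14.pre = "qv"  ["qv"]
37. n18.acc = -3  [C.sig - 4]
38. n19.val = true  [terminal]
39. n18.key = 23  [S.acc * 2 + 29]
40. n20.tag = 5  [C.sig + 4]
41. n20.live = false  [B₀.key == C.sig]
42. n21.tag = 17  [terminal]
43. n20.key = -8  [B.tag * -1 - 3]
44. n20.pre = "vu"  ["vu"]
45. n13.key = 19  [B₀.key + 12]
46. n13.acc = true  [B₁.key > -9]
47. n4.key = 24  [len(B.pre) + 21]
48. n4.acc = false  [C₀.sig == B.key]
49. n3.key = -5  [-5]
50. n3.pre = "yn"  ["yn"]
51. n22.tag = 21  [terminal]
52. n0.key = 15  [S.acc + B₁.key - 1]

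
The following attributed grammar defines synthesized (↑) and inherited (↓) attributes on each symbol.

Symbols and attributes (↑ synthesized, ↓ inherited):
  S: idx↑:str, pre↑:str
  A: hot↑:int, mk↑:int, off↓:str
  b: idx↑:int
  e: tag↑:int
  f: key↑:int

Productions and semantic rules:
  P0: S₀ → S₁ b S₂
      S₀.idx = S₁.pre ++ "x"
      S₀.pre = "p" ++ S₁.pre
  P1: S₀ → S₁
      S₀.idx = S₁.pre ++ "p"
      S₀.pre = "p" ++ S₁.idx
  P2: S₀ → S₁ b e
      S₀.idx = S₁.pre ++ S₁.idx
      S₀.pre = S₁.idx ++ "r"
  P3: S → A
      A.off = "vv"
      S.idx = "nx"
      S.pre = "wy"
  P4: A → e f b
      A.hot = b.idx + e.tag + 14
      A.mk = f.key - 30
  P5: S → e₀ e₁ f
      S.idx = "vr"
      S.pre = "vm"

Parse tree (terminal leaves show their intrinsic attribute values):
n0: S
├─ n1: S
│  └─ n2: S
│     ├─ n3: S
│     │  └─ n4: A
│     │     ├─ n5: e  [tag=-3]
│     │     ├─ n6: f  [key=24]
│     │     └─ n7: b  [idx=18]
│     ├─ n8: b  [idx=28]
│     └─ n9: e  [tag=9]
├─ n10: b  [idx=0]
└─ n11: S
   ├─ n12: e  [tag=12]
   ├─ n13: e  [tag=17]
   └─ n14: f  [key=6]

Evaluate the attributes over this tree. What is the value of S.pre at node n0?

"ppwynx"

1. n4.off = "vv"  ["vv"]
2. n5.tag = -3  [terminal]
3. n6.key = 24  [terminal]
4. n7.idx = 18  [terminal]
5. n4.hot = 29  [b.idx + e.tag + 14]
6. n4.mk = -6  [f.key - 30]
7. n3.idx = "nx"  ["nx"]
8. n3.pre = "wy"  ["wy"]
9. n8.idx = 28  [terminal]
10. n9.tag = 9  [terminal]
11. n2.idx = "wynx"  [S₁.pre ++ S₁.idx]
12. n2.pre = "nxr"  [S₁.idx ++ "r"]
13. n1.idx = "nxrp"  [S₁.pre ++ "p"]
14. n1.pre = "pwynx"  ["p" ++ S₁.idx]
15. n10.idx = 0  [terminal]
16. n12.tag = 12  [terminal]
17. n13.tag = 17  [terminal]
18. n14.key = 6  [terminal]
19. n11.idx = "vr"  ["vr"]
20. n11.pre = "vm"  ["vm"]
21. n0.idx = "pwynxx"  [S₁.pre ++ "x"]
22. n0.pre = "ppwynx"  ["p" ++ S₁.pre]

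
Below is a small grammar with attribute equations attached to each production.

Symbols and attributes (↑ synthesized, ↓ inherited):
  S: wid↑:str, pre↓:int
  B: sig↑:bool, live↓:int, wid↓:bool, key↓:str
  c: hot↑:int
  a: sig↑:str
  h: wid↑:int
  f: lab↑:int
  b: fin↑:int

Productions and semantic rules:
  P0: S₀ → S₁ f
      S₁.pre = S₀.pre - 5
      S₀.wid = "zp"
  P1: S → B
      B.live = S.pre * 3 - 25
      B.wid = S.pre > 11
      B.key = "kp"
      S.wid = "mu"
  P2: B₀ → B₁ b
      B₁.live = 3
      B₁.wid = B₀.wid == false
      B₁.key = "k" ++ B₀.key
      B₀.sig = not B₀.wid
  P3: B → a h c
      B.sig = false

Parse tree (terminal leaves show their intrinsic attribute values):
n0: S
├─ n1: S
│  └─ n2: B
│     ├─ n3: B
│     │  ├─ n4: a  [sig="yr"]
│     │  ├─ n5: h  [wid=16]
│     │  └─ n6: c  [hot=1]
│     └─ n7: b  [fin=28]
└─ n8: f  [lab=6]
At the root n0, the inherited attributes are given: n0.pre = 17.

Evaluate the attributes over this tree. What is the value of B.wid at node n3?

false

1. n0.pre = 17  [given at root]
2. n1.pre = 12  [S₀.pre - 5]
3. n2.live = 11  [S.pre * 3 - 25]
4. n2.wid = true  [S.pre > 11]
5. n2.key = "kp"  ["kp"]
6. n3.live = 3  [3]
7. n3.wid = false  [B₀.wid == false]
8. n3.key = "kkp"  ["k" ++ B₀.key]
9. n4.sig = "yr"  [terminal]
10. n5.wid = 16  [terminal]
11. n6.hot = 1  [terminal]
12. n3.sig = false  [false]
13. n7.fin = 28  [terminal]
14. n2.sig = false  [not B₀.wid]
15. n1.wid = "mu"  ["mu"]
16. n8.lab = 6  [terminal]
17. n0.wid = "zp"  ["zp"]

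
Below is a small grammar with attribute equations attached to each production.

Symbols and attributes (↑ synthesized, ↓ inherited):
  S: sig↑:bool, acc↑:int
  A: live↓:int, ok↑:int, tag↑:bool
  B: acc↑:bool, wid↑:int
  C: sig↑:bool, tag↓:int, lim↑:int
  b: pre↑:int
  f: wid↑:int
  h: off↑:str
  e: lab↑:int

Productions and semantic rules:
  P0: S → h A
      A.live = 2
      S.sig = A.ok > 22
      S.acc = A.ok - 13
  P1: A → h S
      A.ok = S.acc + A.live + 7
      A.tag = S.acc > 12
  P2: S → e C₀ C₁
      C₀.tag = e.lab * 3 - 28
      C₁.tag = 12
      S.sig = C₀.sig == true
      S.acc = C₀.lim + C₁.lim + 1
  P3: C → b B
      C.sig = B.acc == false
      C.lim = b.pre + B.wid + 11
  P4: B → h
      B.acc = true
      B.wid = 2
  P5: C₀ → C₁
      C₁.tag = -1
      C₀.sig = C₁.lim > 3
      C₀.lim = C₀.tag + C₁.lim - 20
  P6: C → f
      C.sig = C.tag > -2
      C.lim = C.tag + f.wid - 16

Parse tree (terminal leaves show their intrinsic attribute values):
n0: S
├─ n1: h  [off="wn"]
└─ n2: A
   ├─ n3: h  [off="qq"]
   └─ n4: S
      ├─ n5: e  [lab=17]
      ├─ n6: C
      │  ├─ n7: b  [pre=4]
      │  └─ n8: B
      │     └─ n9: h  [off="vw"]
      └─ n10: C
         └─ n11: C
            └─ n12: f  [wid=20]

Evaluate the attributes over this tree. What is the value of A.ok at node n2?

1. n1.off = "wn"  [terminal]
2. n2.live = 2  [2]
3. n3.off = "qq"  [terminal]
4. n5.lab = 17  [terminal]
5. n6.tag = 23  [e.lab * 3 - 28]
6. n7.pre = 4  [terminal]
7. n9.off = "vw"  [terminal]
8. n8.acc = true  [true]
9. n8.wid = 2  [2]
10. n6.sig = false  [B.acc == false]
11. n6.lim = 17  [b.pre + B.wid + 11]
12. n10.tag = 12  [12]
13. n11.tag = -1  [-1]
14. n12.wid = 20  [terminal]
15. n11.sig = true  [C.tag > -2]
16. n11.lim = 3  [C.tag + f.wid - 16]
17. n10.sig = false  [C₁.lim > 3]
18. n10.lim = -5  [C₀.tag + C₁.lim - 20]
19. n4.sig = false  [C₀.sig == true]
20. n4.acc = 13  [C₀.lim + C₁.lim + 1]
21. n2.ok = 22  [S.acc + A.live + 7]
22. n2.tag = true  [S.acc > 12]
23. n0.sig = false  [A.ok > 22]
24. n0.acc = 9  [A.ok - 13]

22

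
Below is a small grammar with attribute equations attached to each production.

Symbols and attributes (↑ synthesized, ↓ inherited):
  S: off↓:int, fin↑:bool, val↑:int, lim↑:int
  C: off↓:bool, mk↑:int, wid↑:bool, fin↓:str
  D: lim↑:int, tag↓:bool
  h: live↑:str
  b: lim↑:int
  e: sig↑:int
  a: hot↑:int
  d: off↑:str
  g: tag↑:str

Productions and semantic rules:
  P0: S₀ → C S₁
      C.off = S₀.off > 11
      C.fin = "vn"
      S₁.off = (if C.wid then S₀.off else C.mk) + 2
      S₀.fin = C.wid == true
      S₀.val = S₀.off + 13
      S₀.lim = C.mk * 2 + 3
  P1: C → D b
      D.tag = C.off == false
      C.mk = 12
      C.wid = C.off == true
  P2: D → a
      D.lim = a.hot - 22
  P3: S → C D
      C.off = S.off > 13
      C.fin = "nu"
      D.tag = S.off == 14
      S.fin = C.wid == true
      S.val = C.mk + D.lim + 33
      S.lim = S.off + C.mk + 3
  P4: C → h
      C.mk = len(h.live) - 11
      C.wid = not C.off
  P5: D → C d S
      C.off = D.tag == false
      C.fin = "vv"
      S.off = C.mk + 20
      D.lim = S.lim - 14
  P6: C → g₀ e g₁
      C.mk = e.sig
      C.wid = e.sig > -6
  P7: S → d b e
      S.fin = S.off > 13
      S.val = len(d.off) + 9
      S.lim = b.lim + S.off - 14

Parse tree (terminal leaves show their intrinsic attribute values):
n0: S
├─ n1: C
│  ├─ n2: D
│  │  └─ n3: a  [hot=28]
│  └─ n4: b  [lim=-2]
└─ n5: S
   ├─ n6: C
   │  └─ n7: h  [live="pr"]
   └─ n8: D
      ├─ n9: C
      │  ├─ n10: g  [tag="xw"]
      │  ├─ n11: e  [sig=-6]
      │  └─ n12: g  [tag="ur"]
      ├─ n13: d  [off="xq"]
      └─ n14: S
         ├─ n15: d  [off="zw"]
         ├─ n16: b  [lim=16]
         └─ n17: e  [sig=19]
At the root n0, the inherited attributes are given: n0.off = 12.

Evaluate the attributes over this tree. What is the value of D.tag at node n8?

1. n0.off = 12  [given at root]
2. n1.off = true  [S₀.off > 11]
3. n1.fin = "vn"  ["vn"]
4. n2.tag = false  [C.off == false]
5. n3.hot = 28  [terminal]
6. n2.lim = 6  [a.hot - 22]
7. n4.lim = -2  [terminal]
8. n1.mk = 12  [12]
9. n1.wid = true  [C.off == true]
10. n5.off = 14  [(if C.wid then S₀.off else C.mk) + 2]
11. n6.off = true  [S.off > 13]
12. n6.fin = "nu"  ["nu"]
13. n7.live = "pr"  [terminal]
14. n6.mk = -9  [len(h.live) - 11]
15. n6.wid = false  [not C.off]
16. n8.tag = true  [S.off == 14]
17. n9.off = false  [D.tag == false]
18. n9.fin = "vv"  ["vv"]
19. n10.tag = "xw"  [terminal]
20. n11.sig = -6  [terminal]
21. n12.tag = "ur"  [terminal]
22. n9.mk = -6  [e.sig]
23. n9.wid = false  [e.sig > -6]
24. n13.off = "xq"  [terminal]
25. n14.off = 14  [C.mk + 20]
26. n15.off = "zw"  [terminal]
27. n16.lim = 16  [terminal]
28. n17.sig = 19  [terminal]
29. n14.fin = true  [S.off > 13]
30. n14.val = 11  [len(d.off) + 9]
31. n14.lim = 16  [b.lim + S.off - 14]
32. n8.lim = 2  [S.lim - 14]
33. n5.fin = false  [C.wid == true]
34. n5.val = 26  [C.mk + D.lim + 33]
35. n5.lim = 8  [S.off + C.mk + 3]
36. n0.fin = true  [C.wid == true]
37. n0.val = 25  [S₀.off + 13]
38. n0.lim = 27  [C.mk * 2 + 3]

true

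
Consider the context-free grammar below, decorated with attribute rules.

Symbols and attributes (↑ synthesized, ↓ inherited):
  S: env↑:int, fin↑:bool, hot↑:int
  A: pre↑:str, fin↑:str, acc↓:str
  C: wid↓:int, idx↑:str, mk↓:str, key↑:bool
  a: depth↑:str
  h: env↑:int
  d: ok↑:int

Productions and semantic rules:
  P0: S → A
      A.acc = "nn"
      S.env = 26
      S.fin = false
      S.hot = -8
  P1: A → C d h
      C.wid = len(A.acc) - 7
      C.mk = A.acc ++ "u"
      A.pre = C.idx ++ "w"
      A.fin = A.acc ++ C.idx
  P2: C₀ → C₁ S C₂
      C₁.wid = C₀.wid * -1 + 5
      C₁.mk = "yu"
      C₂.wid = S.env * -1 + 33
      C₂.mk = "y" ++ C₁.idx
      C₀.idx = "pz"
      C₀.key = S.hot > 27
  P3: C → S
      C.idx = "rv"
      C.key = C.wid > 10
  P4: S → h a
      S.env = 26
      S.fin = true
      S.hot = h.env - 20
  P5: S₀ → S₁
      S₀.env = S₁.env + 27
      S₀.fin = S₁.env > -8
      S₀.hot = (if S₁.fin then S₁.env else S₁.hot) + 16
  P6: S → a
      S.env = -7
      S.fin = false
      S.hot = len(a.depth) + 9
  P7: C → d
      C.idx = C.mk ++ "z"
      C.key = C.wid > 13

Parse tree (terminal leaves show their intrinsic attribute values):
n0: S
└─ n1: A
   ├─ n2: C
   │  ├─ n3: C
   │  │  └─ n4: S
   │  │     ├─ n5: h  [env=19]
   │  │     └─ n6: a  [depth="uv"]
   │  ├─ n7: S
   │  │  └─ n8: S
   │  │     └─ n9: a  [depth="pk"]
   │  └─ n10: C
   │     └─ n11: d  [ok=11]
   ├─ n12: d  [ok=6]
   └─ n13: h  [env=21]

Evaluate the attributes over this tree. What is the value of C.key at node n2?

false

1. n1.acc = "nn"  ["nn"]
2. n2.wid = -5  [len(A.acc) - 7]
3. n2.mk = "nnu"  [A.acc ++ "u"]
4. n3.wid = 10  [C₀.wid * -1 + 5]
5. n3.mk = "yu"  ["yu"]
6. n5.env = 19  [terminal]
7. n6.depth = "uv"  [terminal]
8. n4.env = 26  [26]
9. n4.fin = true  [true]
10. n4.hot = -1  [h.env - 20]
11. n3.idx = "rv"  ["rv"]
12. n3.key = false  [C.wid > 10]
13. n9.depth = "pk"  [terminal]
14. n8.env = -7  [-7]
15. n8.fin = false  [false]
16. n8.hot = 11  [len(a.depth) + 9]
17. n7.env = 20  [S₁.env + 27]
18. n7.fin = true  [S₁.env > -8]
19. n7.hot = 27  [(if S₁.fin then S₁.env else S₁.hot) + 16]
20. n10.wid = 13  [S.env * -1 + 33]
21. n10.mk = "yrv"  ["y" ++ C₁.idx]
22. n11.ok = 11  [terminal]
23. n10.idx = "yrvz"  [C.mk ++ "z"]
24. n10.key = false  [C.wid > 13]
25. n2.idx = "pz"  ["pz"]
26. n2.key = false  [S.hot > 27]
27. n12.ok = 6  [terminal]
28. n13.env = 21  [terminal]
29. n1.pre = "pzw"  [C.idx ++ "w"]
30. n1.fin = "nnpz"  [A.acc ++ C.idx]
31. n0.env = 26  [26]
32. n0.fin = false  [false]
33. n0.hot = -8  [-8]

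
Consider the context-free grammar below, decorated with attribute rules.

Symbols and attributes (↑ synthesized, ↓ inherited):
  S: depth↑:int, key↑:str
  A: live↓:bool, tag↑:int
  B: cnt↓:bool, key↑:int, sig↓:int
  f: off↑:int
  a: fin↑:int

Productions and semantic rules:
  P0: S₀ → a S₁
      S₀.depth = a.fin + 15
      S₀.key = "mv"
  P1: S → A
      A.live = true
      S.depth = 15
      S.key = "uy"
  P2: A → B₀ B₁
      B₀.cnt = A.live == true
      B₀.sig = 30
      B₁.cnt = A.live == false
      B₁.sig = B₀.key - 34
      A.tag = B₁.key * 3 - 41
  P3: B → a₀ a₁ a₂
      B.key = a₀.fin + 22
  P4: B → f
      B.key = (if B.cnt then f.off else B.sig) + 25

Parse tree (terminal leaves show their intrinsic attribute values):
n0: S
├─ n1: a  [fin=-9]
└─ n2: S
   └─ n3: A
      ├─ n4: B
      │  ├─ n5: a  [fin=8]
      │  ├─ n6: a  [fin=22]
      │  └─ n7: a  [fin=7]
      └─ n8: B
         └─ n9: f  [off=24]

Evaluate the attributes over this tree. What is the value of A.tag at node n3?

1. n1.fin = -9  [terminal]
2. n3.live = true  [true]
3. n4.cnt = true  [A.live == true]
4. n4.sig = 30  [30]
5. n5.fin = 8  [terminal]
6. n6.fin = 22  [terminal]
7. n7.fin = 7  [terminal]
8. n4.key = 30  [a₀.fin + 22]
9. n8.cnt = false  [A.live == false]
10. n8.sig = -4  [B₀.key - 34]
11. n9.off = 24  [terminal]
12. n8.key = 21  [(if B.cnt then f.off else B.sig) + 25]
13. n3.tag = 22  [B₁.key * 3 - 41]
14. n2.depth = 15  [15]
15. n2.key = "uy"  ["uy"]
16. n0.depth = 6  [a.fin + 15]
17. n0.key = "mv"  ["mv"]

22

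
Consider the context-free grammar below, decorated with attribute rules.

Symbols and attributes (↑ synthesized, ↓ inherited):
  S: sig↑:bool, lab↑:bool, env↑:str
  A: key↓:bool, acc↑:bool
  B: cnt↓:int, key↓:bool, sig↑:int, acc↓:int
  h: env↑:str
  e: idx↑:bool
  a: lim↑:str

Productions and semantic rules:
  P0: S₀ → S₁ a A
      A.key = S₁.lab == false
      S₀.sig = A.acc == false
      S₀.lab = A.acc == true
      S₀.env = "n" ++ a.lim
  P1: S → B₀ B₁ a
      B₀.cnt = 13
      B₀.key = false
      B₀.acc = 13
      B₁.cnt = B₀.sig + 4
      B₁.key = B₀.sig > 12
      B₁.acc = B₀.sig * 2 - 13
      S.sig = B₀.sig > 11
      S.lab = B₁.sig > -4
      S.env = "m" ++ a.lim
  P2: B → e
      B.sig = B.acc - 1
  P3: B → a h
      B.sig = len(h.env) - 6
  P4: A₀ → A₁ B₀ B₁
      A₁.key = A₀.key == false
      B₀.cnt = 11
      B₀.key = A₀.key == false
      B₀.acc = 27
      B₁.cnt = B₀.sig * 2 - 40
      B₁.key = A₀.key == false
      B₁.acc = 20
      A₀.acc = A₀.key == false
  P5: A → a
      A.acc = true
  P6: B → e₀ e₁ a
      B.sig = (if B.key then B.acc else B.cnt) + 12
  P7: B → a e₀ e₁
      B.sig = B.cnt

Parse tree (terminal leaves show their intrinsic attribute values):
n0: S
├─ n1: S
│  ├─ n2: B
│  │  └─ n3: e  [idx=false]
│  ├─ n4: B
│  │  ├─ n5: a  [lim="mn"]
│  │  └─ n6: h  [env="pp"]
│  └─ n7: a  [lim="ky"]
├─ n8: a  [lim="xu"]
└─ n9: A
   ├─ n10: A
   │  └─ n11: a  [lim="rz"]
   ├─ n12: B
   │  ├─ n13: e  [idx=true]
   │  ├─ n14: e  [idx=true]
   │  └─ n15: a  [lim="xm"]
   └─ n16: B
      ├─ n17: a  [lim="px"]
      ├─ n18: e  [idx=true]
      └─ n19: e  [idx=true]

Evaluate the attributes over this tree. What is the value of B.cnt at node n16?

6

1. n2.cnt = 13  [13]
2. n2.key = false  [false]
3. n2.acc = 13  [13]
4. n3.idx = false  [terminal]
5. n2.sig = 12  [B.acc - 1]
6. n4.cnt = 16  [B₀.sig + 4]
7. n4.key = false  [B₀.sig > 12]
8. n4.acc = 11  [B₀.sig * 2 - 13]
9. n5.lim = "mn"  [terminal]
10. n6.env = "pp"  [terminal]
11. n4.sig = -4  [len(h.env) - 6]
12. n7.lim = "ky"  [terminal]
13. n1.sig = true  [B₀.sig > 11]
14. n1.lab = false  [B₁.sig > -4]
15. n1.env = "mky"  ["m" ++ a.lim]
16. n8.lim = "xu"  [terminal]
17. n9.key = true  [S₁.lab == false]
18. n10.key = false  [A₀.key == false]
19. n11.lim = "rz"  [terminal]
20. n10.acc = true  [true]
21. n12.cnt = 11  [11]
22. n12.key = false  [A₀.key == false]
23. n12.acc = 27  [27]
24. n13.idx = true  [terminal]
25. n14.idx = true  [terminal]
26. n15.lim = "xm"  [terminal]
27. n12.sig = 23  [(if B.key then B.acc else B.cnt) + 12]
28. n16.cnt = 6  [B₀.sig * 2 - 40]
29. n16.key = false  [A₀.key == false]
30. n16.acc = 20  [20]
31. n17.lim = "px"  [terminal]
32. n18.idx = true  [terminal]
33. n19.idx = true  [terminal]
34. n16.sig = 6  [B.cnt]
35. n9.acc = false  [A₀.key == false]
36. n0.sig = true  [A.acc == false]
37. n0.lab = false  [A.acc == true]
38. n0.env = "nxu"  ["n" ++ a.lim]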